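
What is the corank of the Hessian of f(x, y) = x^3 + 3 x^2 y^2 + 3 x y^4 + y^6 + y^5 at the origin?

Hessian at 0 has rank 0.

2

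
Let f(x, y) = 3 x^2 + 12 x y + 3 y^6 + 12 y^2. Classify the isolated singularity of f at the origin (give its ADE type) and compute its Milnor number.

The Hessian of f at 0 is [[6, 12], [12, 24]] with rank 1, so corank 1. A Groebner basis of the Jacobian ideal J(f) in C{x,y} is {y^5, x + 2*y}; counting standard monomials gives mu = 5. Corank 1: A-series; mu = 5 gives A_5.

Type A_5, Milnor number mu = 5.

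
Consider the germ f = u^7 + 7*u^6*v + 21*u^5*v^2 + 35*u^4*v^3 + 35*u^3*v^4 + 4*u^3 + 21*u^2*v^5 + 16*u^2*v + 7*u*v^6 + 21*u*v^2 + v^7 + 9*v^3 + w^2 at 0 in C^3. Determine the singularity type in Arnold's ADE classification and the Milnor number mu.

The Hessian of f at 0 has rank 1. Corank 2; j^3 = (u + v)*(2*u + 3*v)^2 has shape L^2 M (L != M), so D-series; mu = 8 gives D_8.

Type D_{8}, Milnor number mu = 8.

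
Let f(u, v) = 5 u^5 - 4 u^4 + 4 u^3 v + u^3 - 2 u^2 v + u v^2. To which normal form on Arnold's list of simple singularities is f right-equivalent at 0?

The Hessian of f at 0 is [[0, 0], [0, 0]] with rank 0, so corank 2. A Groebner basis of the Jacobian ideal J(f) in C{u,v} is {u^3 - u^2/2 + u*v/2, u^2*v - 5*u^2/2 + 9*u*v/2 - 2*v^2, -9*u^2/2 + u*v^2 + 17*u*v/2 - 4*v^2, -13*u^2/2 + 25*u*v/2 + v^3 - 6*v^2}; counting standard monomials gives mu = 6. Corank 2; j^3 = u*(u - v)^2 has shape L^2 M (L != M), so D-series; mu = 6 gives D_6.

D_6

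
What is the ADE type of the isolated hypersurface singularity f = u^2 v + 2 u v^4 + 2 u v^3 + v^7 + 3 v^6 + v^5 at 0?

The Hessian of f at 0 is [[0, 0], [0, 0]] with rank 0, so corank 2. A Groebner basis of the Jacobian ideal J(f) in C{u,v} is {u*v + v^4 + v^3, u^3, u^2*v + u^2/4 + u*v/4 + v^3/4, -u^2/4 + u*v^2 - 5*u*v/4 - 5*v^3/4}; counting standard monomials gives mu = 7. Corank 2; j^3 = u^2*v has shape L^2 M (L != M), so D-series; mu = 7 gives D_7.

D_7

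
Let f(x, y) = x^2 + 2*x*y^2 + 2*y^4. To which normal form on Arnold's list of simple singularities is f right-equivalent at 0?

The Hessian of f at 0 is [[2, 0], [0, 0]] with rank 1, so corank 1. A Groebner basis of the Jacobian ideal J(f) in C{x,y} is {x^2, x*y, x + y^2}; counting standard monomials gives mu = 3. Corank 1: A-series; mu = 3 gives A_3.

A_{3}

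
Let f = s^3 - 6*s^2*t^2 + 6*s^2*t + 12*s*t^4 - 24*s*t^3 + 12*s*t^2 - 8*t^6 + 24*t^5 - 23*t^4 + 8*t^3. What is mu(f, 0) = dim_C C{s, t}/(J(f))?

6

The Hessian of f at 0 has rank 0. Corank 2; j^3 = (s + 2*t)^3 is a perfect cube, so E-series; the 4-jet and mu = 6 give E_6.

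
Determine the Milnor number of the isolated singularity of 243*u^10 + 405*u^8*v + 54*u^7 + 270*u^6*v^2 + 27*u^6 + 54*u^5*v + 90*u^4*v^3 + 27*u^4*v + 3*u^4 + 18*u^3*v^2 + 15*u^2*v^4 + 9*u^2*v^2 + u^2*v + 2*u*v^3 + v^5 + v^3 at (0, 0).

The Hessian of f at 0 has rank 0. Corank 2; j^3 = v*(u^2 + v^2) splits into three distinct lines over C (the quadratic factor has nonzero discriminant), so D_4.

4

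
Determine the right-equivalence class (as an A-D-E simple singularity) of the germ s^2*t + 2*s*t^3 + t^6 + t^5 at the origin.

The Hessian of f at 0 is [[0, 0], [0, 0]] with rank 0, so corank 2. A Groebner basis of the Jacobian ideal J(f) in C{s,t} is {s^3, s^2*t + s^2/6 + s*t^2/6, s*t + t^3}; counting standard monomials gives mu = 7. Corank 2; j^3 = s^2*t has shape L^2 M (L != M), so D-series; mu = 7 gives D_7.

D_{7}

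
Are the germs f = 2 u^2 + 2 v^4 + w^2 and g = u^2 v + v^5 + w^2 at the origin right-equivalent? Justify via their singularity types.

The Hessian of f at 0 is [[4, 0, 0], [0, 0, 0], [0, 0, 2]] with rank 2, so corank 1. A Groebner basis of the Jacobian ideal J(f) in C{u,v,w} is {v^3, u, w}; counting standard monomials gives mu = 3. Corank 1: A-series; mu = 3 gives A_3. The Hessian of g at 0 is [[0, 0, 0], [0, 0, 0], [0, 0, 2]] with rank 1, so corank 2. A Groebner basis of the Jacobian ideal J(g) in C{u,v,w} is {u^2/5 + v^4, u^3, u*v, w}; counting standard monomials gives mu = 6. Corank 2; j^3 = u^2*v has shape L^2 M (L != M), so D-series; mu = 6 gives D_6. f is A_3 but g is D_6, hence not right-equivalent.

No.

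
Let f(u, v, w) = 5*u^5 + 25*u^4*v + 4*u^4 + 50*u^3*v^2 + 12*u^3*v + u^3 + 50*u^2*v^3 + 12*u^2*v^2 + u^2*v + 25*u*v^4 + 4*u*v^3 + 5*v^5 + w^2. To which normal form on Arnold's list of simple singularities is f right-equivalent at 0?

D6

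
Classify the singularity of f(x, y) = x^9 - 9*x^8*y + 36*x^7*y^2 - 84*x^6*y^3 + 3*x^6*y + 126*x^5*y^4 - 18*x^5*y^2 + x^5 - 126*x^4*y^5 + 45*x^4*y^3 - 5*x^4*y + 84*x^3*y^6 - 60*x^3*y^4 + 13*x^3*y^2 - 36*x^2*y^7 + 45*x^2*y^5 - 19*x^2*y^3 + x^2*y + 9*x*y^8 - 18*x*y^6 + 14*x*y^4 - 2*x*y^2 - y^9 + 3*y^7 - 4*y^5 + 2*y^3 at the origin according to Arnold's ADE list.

D4

The Hessian of f at 0 is [[0, 0], [0, 0]] with rank 0, so corank 2. A Groebner basis of the Jacobian ideal J(f) in C{x,y} is {y^3, x^2 + 2*y^2, x*y - y^2}; counting standard monomials gives mu = 4. Corank 2; j^3 = y*(x^2 - 2*x*y + 2*y^2) splits into three distinct lines over C (the quadratic factor has nonzero discriminant), so D_4.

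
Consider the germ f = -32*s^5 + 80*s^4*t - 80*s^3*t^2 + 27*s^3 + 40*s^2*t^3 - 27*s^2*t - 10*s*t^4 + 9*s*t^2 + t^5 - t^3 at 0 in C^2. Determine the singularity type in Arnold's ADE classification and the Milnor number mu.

Type E_{8}, Milnor number mu = 8.

The Hessian of f at 0 has rank 0. Corank 2; j^3 = (3*s - t)^3 is a perfect cube, so E-series; the 5-jet and mu = 8 give E_8.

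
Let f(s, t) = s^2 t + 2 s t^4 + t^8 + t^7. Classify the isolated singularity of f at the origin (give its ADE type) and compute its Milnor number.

Type D_9, Milnor number mu = 9.

The Hessian of f at 0 is [[0, 0], [0, 0]] with rank 0, so corank 2. A Groebner basis of the Jacobian ideal J(f) in C{s,t} is {s^2*t^2, 8*s^2*t + s^2 + s*t^3, s*t + t^4, s^3}; counting standard monomials gives mu = 9. Corank 2; j^3 = s^2*t has shape L^2 M (L != M), so D-series; mu = 9 gives D_9.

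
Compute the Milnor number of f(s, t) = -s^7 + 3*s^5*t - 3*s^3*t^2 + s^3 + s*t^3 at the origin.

The Hessian of f at 0 has rank 0. Corank 2; j^3 = s^3 is a perfect cube, so E-series; the 4-jet and mu = 7 give E_7.

7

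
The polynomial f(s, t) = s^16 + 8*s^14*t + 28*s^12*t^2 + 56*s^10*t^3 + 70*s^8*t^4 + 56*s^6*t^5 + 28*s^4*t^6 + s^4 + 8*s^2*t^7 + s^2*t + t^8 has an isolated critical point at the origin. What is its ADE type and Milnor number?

Type D_{9}, Milnor number mu = 9.

The Hessian of f at 0 has rank 0. Corank 2; j^3 = s^2*t has shape L^2 M (L != M), so D-series; mu = 9 gives D_9.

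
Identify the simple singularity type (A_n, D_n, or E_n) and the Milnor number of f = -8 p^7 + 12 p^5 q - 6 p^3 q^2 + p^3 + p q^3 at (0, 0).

Type E7, Milnor number mu = 7.

The Hessian of f at 0 has rank 0. Corank 2; j^3 = p^3 is a perfect cube, so E-series; the 4-jet and mu = 7 give E_7.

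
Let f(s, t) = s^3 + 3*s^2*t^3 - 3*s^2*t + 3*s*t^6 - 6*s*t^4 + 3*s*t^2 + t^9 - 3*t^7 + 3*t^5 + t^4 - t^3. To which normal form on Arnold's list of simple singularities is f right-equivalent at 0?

E6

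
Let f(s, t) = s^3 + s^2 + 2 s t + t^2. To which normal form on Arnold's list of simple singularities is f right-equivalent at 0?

The Hessian of f at 0 is [[2, 2], [2, 2]] with rank 1, so corank 1. A Groebner basis of the Jacobian ideal J(f) in C{s,t} is {t^2, s + t}; counting standard monomials gives mu = 2. Corank 1: A-series; mu = 2 gives A_2.

A2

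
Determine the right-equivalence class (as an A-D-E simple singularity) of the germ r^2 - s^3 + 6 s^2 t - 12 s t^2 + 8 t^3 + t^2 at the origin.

A_2

The Hessian of f at 0 has rank 2. Corank 1: A-series; mu = 2 gives A_2.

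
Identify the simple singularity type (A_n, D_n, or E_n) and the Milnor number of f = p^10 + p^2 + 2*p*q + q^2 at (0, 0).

The Hessian of f at 0 has rank 1. Corank 1: A-series; mu = 9 gives A_9.

Type A9, Milnor number mu = 9.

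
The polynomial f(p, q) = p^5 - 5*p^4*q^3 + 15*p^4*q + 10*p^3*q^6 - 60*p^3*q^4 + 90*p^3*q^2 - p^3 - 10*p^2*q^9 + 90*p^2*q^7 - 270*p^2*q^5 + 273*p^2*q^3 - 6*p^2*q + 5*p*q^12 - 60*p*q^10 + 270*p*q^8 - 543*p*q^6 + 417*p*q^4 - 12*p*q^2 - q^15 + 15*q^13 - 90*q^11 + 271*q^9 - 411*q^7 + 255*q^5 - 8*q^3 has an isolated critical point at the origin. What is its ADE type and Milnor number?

Type E_8, Milnor number mu = 8.

The Hessian of f at 0 has rank 0. Corank 2; j^3 = -(p + 2*q)^3 is a perfect cube, so E-series; the 5-jet and mu = 8 give E_8.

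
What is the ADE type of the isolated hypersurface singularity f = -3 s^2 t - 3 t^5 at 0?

D_6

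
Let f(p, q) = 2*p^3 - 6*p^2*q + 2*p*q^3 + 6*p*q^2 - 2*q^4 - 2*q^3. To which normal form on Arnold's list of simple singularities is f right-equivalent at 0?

E_7

The Hessian of f at 0 has rank 0. Corank 2; j^3 = 2*(p - q)^3 is a perfect cube, so E-series; the 4-jet and mu = 7 give E_7.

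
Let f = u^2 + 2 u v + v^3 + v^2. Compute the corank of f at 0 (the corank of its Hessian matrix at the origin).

1

Hessian at 0 has rank 1.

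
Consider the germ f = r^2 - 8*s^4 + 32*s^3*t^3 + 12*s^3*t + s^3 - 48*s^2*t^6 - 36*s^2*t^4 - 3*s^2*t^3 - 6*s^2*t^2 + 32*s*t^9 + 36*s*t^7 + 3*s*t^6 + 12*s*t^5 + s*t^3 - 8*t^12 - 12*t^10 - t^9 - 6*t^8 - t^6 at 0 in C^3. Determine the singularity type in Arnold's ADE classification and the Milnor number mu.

Type E7, Milnor number mu = 7.

The Hessian of f at 0 has rank 1. Corank 2; j^3 = s^3 is a perfect cube, so E-series; the 4-jet and mu = 7 give E_7.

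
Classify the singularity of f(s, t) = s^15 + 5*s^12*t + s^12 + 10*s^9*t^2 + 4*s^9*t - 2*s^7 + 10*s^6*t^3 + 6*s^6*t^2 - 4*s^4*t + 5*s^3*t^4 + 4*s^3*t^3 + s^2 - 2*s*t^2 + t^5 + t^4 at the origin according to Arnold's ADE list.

The Hessian of f at 0 has rank 1. Corank 1: A-series; mu = 4 gives A_4.

A4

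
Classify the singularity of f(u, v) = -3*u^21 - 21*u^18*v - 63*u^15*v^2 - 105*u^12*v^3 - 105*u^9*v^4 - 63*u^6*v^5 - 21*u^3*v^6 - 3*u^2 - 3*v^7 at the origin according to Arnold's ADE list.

A6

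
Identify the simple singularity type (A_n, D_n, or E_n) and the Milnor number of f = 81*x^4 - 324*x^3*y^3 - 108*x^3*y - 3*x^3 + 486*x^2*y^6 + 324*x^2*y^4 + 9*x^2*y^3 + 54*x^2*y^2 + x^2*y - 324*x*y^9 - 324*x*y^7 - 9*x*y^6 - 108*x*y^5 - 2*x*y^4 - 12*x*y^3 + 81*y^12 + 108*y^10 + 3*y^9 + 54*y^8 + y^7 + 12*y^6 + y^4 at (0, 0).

The Hessian of f at 0 has rank 0. Corank 2; j^3 = -x^2*(3*x - y) has shape L^2 M (L != M), so D-series; mu = 5 gives D_5.

Type D5, Milnor number mu = 5.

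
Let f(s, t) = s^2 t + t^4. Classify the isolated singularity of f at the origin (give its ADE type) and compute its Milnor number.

Type D5, Milnor number mu = 5.

The Hessian of f at 0 is [[0, 0], [0, 0]] with rank 0, so corank 2. A Groebner basis of the Jacobian ideal J(f) in C{s,t} is {s^3, s^2/4 + t^3, s*t}; counting standard monomials gives mu = 5. Corank 2; j^3 = s^2*t has shape L^2 M (L != M), so D-series; mu = 5 gives D_5.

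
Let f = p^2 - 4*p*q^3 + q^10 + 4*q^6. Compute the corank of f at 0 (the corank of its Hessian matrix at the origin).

1

The Hessian at 0 is [[2, 0], [0, 0]] of rank 1; hence corank 1.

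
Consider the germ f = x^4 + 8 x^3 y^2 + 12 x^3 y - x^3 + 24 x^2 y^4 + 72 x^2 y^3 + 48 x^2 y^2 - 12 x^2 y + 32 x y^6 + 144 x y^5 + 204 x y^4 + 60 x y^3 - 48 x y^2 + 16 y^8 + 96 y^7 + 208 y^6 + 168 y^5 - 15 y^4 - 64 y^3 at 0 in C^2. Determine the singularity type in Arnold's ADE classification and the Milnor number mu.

The Hessian of f at 0 is [[0, 0], [0, 0]] with rank 0, so corank 2. A Groebner basis of the Jacobian ideal J(f) in C{x,y} is {x^3 - 36*x^2 - 288*x*y - 576*y^2, x^2*y + 10*x^2 + 80*x*y + 160*y^2, -11*x^2/4 + x*y^2 - 22*x*y - 44*y^2, 3*x^2/4 + 6*x*y + y^3 + 12*y^2}; counting standard monomials gives mu = 6. Corank 2; j^3 = -(x + 4*y)^3 is a perfect cube, so E-series; the 4-jet and mu = 6 give E_6.

Type E_{6}, Milnor number mu = 6.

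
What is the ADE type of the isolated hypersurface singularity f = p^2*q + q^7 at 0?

D_{8}

The Hessian of f at 0 has rank 0. Corank 2; j^3 = p^2*q has shape L^2 M (L != M), so D-series; mu = 8 gives D_8.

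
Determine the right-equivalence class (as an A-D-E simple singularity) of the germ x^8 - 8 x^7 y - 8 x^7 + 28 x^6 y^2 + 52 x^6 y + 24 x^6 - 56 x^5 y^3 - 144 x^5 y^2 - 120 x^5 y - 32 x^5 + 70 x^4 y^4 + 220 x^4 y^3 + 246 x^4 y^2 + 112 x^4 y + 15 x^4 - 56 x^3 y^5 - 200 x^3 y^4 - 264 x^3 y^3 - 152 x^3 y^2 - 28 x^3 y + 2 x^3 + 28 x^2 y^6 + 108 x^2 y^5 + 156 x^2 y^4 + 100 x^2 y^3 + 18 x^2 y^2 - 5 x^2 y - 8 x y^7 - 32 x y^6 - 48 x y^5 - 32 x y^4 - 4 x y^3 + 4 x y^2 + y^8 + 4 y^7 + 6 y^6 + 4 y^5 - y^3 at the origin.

D5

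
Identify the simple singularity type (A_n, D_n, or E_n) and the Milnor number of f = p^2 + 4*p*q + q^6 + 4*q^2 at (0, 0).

The Hessian of f at 0 has rank 1. Corank 1: A-series; mu = 5 gives A_5.

Type A_5, Milnor number mu = 5.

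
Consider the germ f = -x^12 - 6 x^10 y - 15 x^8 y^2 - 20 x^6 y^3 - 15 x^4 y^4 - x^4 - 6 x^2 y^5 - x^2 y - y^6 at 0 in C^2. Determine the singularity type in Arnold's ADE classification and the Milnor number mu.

Type D_{7}, Milnor number mu = 7.

The Hessian of f at 0 is [[0, 0], [0, 0]] with rank 0, so corank 2. A Groebner basis of the Jacobian ideal J(f) in C{x,y} is {x^2/6 + y^5, x^3, x*y}; counting standard monomials gives mu = 7. Corank 2; j^3 = -x^2*y has shape L^2 M (L != M), so D-series; mu = 7 gives D_7.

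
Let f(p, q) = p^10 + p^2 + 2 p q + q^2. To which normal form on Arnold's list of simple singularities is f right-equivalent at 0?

The Hessian of f at 0 is [[2, 2], [2, 2]] with rank 1, so corank 1. A Groebner basis of the Jacobian ideal J(f) in C{p,q} is {q^9, p + q}; counting standard monomials gives mu = 9. Corank 1: A-series; mu = 9 gives A_9.

A_{9}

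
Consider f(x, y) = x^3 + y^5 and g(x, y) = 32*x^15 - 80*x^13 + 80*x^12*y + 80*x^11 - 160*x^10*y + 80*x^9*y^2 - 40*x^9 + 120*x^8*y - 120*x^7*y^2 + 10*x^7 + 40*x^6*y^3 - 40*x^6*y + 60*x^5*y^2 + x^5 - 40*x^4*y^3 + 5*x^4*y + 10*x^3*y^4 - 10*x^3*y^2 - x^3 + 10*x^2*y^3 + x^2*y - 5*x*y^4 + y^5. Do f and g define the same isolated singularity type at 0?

No.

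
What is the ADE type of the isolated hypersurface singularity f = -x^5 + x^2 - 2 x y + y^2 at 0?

A4

The Hessian of f at 0 is [[2, -2], [-2, 2]] with rank 1, so corank 1. A Groebner basis of the Jacobian ideal J(f) in C{x,y} is {y^4, x - y}; counting standard monomials gives mu = 4. Corank 1: A-series; mu = 4 gives A_4.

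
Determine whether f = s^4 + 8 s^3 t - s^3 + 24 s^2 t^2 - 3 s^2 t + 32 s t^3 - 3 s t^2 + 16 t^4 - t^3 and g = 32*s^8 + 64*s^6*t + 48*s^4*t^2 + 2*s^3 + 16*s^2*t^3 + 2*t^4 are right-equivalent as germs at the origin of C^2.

Yes.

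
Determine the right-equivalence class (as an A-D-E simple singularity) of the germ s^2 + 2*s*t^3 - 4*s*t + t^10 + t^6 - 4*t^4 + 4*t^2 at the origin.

A9

The Hessian of f at 0 has rank 1. Corank 1: A-series; mu = 9 gives A_9.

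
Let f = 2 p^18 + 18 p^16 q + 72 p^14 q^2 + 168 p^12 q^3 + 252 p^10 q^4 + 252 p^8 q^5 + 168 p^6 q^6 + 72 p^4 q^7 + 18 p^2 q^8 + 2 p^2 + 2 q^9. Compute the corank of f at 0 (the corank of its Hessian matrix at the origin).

1

The Hessian at 0 is [[4, 0], [0, 0]] of rank 1; hence corank 1.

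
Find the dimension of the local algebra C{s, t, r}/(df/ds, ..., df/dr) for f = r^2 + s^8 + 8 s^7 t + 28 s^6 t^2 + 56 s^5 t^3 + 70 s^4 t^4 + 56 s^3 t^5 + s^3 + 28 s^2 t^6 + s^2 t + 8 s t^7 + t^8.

9

The Hessian of f at 0 has rank 1. Corank 2; j^3 = s^2*(s + t) has shape L^2 M (L != M), so D-series; mu = 9 gives D_9.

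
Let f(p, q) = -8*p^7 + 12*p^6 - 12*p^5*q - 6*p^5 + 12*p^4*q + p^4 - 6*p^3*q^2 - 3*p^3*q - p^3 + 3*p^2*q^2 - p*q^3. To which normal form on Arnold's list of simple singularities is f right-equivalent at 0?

E_7

The Hessian of f at 0 has rank 0. Corank 2; j^3 = -p^3 is a perfect cube, so E-series; the 4-jet and mu = 7 give E_7.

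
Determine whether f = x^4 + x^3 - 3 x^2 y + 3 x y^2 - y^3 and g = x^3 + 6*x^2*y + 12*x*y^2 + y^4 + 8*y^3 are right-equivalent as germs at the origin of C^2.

Yes.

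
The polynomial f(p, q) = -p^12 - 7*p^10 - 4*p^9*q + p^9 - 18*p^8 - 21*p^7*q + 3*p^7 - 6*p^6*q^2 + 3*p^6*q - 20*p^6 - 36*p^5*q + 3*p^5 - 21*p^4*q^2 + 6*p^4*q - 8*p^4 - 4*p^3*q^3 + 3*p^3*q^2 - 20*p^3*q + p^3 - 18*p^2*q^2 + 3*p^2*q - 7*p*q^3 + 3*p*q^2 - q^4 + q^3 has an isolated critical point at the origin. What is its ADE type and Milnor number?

Type E_{7}, Milnor number mu = 7.

The Hessian of f at 0 is [[0, 0], [0, 0]] with rank 0, so corank 2. A Groebner basis of the Jacobian ideal J(f) in C{p,q} is {3*p^2/4 + 3*p*q/2 + q^4 + q^3/4 + 3*q^2/4, p^3 - 9*p^2/4 - 9*p*q/2 + q^3/4 - 9*q^2/4, p^2*q + 7*p^2/4 + 7*p*q/2 - 5*q^3/12 + 7*q^2/4, -p^2 + p*q^2 - 2*p*q + 2*q^3/3 - q^2}; counting standard monomials gives mu = 7. Corank 2; j^3 = (p + q)^3 is a perfect cube, so E-series; the 4-jet and mu = 7 give E_7.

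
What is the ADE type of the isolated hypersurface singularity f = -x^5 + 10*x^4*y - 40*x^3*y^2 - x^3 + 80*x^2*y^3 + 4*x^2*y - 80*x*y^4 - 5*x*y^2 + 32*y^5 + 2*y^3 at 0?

The Hessian of f at 0 has rank 0. Corank 2; j^3 = -(x - 2*y)*(x - y)^2 has shape L^2 M (L != M), so D-series; mu = 6 gives D_6.

D_6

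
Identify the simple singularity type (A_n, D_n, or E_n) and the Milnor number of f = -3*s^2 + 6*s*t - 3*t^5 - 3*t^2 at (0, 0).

Type A4, Milnor number mu = 4.

The Hessian of f at 0 has rank 1. Corank 1: A-series; mu = 4 gives A_4.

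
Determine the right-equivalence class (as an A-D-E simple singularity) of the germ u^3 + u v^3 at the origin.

The Hessian of f at 0 has rank 0. Corank 2; j^3 = u^3 is a perfect cube, so E-series; the 4-jet and mu = 7 give E_7.

E_{7}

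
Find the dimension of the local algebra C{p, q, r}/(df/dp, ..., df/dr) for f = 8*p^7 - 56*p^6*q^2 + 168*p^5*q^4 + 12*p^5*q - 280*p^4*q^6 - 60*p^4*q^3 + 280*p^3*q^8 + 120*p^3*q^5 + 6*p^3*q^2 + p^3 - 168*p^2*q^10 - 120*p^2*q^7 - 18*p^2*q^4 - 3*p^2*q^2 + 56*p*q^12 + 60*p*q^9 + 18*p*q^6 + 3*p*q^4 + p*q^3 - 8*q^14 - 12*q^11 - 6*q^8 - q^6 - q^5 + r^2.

The Hessian of f at 0 has rank 1. Corank 2; j^3 = p^3 is a perfect cube, so E-series; the 4-jet and mu = 7 give E_7.

7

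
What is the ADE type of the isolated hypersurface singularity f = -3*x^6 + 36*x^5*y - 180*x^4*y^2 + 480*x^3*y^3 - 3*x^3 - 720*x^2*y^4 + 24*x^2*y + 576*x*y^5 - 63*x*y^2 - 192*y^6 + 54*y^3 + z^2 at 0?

D_7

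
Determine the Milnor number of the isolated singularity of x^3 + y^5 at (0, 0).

8

The Hessian of f at 0 has rank 0. Corank 2; j^3 = x^3 is a perfect cube, so E-series; the 5-jet and mu = 8 give E_8.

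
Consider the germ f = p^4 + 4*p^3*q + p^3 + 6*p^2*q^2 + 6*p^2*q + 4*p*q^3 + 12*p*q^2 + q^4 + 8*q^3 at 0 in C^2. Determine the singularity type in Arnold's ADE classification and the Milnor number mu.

The Hessian of f at 0 is [[0, 0], [0, 0]] with rank 0, so corank 2. A Groebner basis of the Jacobian ideal J(f) in C{p,q} is {q^4, p*q^2 + 5*q^3/3, p^2 + 4*p*q + 4*q^2}; counting standard monomials gives mu = 6. Corank 2; j^3 = (p + 2*q)^3 is a perfect cube, so E-series; the 4-jet and mu = 6 give E_6.

Type E_{6}, Milnor number mu = 6.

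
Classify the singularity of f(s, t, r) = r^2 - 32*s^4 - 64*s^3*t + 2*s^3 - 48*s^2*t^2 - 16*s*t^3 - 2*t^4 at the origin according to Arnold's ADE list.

The Hessian of f at 0 is [[0, 0, 0], [0, 0, 0], [0, 0, 2]] with rank 1, so corank 2. A Groebner basis of the Jacobian ideal J(f) in C{s,t,r} is {t^4, s*t^2 + t^3/6, s^2, r}; counting standard monomials gives mu = 6. Corank 2; j^3 = 2*s^3 is a perfect cube, so E-series; the 4-jet and mu = 6 give E_6.

E6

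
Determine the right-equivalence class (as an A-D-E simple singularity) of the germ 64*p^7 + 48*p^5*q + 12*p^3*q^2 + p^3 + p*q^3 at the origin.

E_{7}

The Hessian of f at 0 is [[0, 0], [0, 0]] with rank 0, so corank 2. A Groebner basis of the Jacobian ideal J(f) in C{p,q} is {p^3, p*q^2, 3*p^2 + q^3}; counting standard monomials gives mu = 7. Corank 2; j^3 = p^3 is a perfect cube, so E-series; the 4-jet and mu = 7 give E_7.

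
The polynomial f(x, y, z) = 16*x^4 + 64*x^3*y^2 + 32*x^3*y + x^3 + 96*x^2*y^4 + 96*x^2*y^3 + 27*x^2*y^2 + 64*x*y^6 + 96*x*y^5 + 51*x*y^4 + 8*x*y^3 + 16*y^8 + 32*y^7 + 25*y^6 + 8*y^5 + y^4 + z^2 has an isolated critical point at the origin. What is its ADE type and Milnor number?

Type E_6, Milnor number mu = 6.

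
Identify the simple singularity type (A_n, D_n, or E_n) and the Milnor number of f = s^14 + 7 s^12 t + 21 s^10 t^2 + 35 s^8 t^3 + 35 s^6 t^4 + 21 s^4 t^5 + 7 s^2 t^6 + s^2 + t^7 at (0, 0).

Type A_6, Milnor number mu = 6.

The Hessian of f at 0 is [[2, 0], [0, 0]] with rank 1, so corank 1. A Groebner basis of the Jacobian ideal J(f) in C{s,t} is {t^6, s}; counting standard monomials gives mu = 6. Corank 1: A-series; mu = 6 gives A_6.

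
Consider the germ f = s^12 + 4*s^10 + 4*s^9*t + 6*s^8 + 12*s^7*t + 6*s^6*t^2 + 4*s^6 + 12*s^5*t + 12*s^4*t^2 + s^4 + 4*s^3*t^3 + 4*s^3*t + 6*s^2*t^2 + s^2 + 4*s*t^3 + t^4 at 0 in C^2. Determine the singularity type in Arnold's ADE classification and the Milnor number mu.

The Hessian of f at 0 has rank 1. Corank 1: A-series; mu = 3 gives A_3.

Type A_3, Milnor number mu = 3.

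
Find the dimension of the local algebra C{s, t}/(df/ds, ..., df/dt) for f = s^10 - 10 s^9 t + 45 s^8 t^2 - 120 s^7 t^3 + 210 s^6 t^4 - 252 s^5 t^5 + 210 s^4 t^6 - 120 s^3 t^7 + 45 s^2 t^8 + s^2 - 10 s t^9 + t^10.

9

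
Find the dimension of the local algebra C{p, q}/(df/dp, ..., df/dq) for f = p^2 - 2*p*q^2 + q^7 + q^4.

The Hessian of f at 0 has rank 1. Corank 1: A-series; mu = 6 gives A_6.

6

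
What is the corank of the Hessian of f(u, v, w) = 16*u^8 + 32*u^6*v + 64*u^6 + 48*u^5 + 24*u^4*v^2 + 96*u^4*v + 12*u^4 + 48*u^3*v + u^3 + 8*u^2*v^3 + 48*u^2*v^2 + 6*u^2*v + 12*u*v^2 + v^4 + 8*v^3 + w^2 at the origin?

2

The Hessian at 0 is [[0, 0, 0], [0, 0, 0], [0, 0, 2]] of rank 1; hence corank 2.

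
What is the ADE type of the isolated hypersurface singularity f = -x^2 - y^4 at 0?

A_3

The Hessian of f at 0 is [[-2, 0], [0, 0]] with rank 1, so corank 1. A Groebner basis of the Jacobian ideal J(f) in C{x,y} is {y^3, x}; counting standard monomials gives mu = 3. Corank 1: A-series; mu = 3 gives A_3.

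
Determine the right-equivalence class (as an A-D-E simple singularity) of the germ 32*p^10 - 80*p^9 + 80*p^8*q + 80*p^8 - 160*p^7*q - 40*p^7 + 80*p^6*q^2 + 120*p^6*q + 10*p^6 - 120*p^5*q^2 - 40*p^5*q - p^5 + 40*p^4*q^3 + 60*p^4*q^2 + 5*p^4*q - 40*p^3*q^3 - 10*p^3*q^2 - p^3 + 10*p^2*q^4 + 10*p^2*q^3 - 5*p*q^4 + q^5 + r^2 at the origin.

The Hessian of f at 0 is [[0, 0, 0], [0, 0, 0], [0, 0, 2]] with rank 1, so corank 2. A Groebner basis of the Jacobian ideal J(f) in C{p,q,r} is {q^5, p*q^3 - q^4/4, p^2, r}; counting standard monomials gives mu = 8. Corank 2; j^3 = -p^3 is a perfect cube, so E-series; the 5-jet and mu = 8 give E_8.

E8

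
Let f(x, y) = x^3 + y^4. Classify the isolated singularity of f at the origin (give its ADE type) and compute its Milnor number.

Type E_6, Milnor number mu = 6.

The Hessian of f at 0 has rank 0. Corank 2; j^3 = x^3 is a perfect cube, so E-series; the 4-jet and mu = 6 give E_6.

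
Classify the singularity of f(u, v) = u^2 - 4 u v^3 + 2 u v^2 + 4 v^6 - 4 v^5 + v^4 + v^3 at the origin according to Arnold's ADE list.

A2

The Hessian of f at 0 is [[2, 0], [0, 0]] with rank 1, so corank 1. A Groebner basis of the Jacobian ideal J(f) in C{u,v} is {v^2, u}; counting standard monomials gives mu = 2. Corank 1: A-series; mu = 2 gives A_2.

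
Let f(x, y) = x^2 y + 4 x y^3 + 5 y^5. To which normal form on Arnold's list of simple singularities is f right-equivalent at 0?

D_{6}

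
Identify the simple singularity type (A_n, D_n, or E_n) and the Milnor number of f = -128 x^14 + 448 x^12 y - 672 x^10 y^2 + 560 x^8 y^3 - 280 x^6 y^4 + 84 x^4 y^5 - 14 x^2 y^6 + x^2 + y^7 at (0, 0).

Type A_{6}, Milnor number mu = 6.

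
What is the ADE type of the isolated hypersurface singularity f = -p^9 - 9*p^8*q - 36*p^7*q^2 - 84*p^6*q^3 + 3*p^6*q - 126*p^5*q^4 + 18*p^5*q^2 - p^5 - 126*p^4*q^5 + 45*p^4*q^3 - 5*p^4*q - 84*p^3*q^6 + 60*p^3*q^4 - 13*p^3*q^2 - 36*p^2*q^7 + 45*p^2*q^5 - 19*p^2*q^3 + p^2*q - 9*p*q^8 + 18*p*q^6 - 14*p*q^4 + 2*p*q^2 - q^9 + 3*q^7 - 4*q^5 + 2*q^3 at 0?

The Hessian of f at 0 is [[0, 0], [0, 0]] with rank 0, so corank 2. A Groebner basis of the Jacobian ideal J(f) in C{p,q} is {q^3, p^2 + 2*q^2, p*q + q^2}; counting standard monomials gives mu = 4. Corank 2; j^3 = q*(p^2 + 2*p*q + 2*q^2) splits into three distinct lines over C (the quadratic factor has nonzero discriminant), so D_4.

D_4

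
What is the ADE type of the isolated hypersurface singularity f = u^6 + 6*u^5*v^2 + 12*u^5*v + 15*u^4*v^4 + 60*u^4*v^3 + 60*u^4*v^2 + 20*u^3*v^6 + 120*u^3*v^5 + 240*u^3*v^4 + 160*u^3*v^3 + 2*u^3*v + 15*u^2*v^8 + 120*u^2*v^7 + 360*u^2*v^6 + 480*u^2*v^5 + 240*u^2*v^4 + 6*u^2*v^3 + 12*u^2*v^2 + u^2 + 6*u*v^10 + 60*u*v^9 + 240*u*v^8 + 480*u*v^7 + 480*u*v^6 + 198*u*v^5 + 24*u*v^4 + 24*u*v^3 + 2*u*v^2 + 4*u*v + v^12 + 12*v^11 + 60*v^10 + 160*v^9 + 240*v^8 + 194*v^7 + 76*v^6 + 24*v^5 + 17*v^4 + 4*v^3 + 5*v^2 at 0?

The Hessian of f at 0 has rank 2. Corank 0: nondegenerate Morse point, so A_1.

A_1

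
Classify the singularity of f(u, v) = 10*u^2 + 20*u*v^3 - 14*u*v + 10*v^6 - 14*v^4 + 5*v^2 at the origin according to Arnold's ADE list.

A_1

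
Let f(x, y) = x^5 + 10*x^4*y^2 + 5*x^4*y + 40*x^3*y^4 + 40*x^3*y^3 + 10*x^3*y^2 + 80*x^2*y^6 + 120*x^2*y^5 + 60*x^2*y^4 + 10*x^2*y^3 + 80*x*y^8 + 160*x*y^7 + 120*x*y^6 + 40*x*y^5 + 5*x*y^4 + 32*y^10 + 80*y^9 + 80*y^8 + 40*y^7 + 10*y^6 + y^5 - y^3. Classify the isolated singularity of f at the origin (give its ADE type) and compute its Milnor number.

Type E_{8}, Milnor number mu = 8.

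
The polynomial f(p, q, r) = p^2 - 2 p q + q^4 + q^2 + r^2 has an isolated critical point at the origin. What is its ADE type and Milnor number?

The Hessian of f at 0 has rank 2. Corank 1: A-series; mu = 3 gives A_3.

Type A_3, Milnor number mu = 3.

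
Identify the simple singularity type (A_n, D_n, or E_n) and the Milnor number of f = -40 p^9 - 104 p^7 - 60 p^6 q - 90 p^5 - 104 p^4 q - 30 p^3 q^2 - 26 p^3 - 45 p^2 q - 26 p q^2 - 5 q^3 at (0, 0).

The Hessian of f at 0 has rank 0. Corank 2; j^3 = -(2*p + q)*(13*p^2 + 16*p*q + 5*q^2) splits into three distinct lines over C (the quadratic factor has nonzero discriminant), so D_4.

Type D4, Milnor number mu = 4.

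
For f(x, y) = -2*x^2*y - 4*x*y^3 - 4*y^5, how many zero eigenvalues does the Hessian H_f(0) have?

2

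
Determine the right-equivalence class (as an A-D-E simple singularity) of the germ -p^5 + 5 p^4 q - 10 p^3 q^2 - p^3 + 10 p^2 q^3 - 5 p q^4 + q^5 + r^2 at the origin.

The Hessian of f at 0 has rank 1. Corank 2; j^3 = -p^3 is a perfect cube, so E-series; the 5-jet and mu = 8 give E_8.

E8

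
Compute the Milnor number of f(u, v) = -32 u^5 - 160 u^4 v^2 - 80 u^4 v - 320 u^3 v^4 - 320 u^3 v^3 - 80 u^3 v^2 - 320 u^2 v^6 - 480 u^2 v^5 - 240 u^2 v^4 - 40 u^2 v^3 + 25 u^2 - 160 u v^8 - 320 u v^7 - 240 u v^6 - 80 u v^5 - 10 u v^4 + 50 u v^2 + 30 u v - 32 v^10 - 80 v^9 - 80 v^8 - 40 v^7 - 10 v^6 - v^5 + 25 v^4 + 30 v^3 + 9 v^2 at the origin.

4

The Hessian of f at 0 has rank 1. Corank 1: A-series; mu = 4 gives A_4.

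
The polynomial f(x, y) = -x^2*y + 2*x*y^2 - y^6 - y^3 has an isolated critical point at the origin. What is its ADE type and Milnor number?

The Hessian of f at 0 has rank 0. Corank 2; j^3 = -y*(x - y)^2 has shape L^2 M (L != M), so D-series; mu = 7 gives D_7.

Type D_{7}, Milnor number mu = 7.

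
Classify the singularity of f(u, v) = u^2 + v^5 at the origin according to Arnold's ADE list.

A_4

The Hessian of f at 0 is [[2, 0], [0, 0]] with rank 1, so corank 1. A Groebner basis of the Jacobian ideal J(f) in C{u,v} is {v^4, u}; counting standard monomials gives mu = 4. Corank 1: A-series; mu = 4 gives A_4.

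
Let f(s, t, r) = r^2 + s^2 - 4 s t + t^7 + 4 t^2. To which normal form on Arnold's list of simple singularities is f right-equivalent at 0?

A6

The Hessian of f at 0 is [[2, -4, 0], [-4, 8, 0], [0, 0, 2]] with rank 2, so corank 1. A Groebner basis of the Jacobian ideal J(f) in C{s,t,r} is {t^6, s - 2*t, r}; counting standard monomials gives mu = 6. Corank 1: A-series; mu = 6 gives A_6.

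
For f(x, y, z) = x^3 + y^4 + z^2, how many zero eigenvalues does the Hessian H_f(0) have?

2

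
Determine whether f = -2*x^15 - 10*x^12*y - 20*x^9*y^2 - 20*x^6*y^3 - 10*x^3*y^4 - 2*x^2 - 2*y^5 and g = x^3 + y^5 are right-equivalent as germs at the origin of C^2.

No.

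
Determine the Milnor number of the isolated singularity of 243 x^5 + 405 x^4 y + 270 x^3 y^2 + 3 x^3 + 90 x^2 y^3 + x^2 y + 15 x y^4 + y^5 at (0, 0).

6

The Hessian of f at 0 has rank 0. Corank 2; j^3 = x^2*(3*x + y) has shape L^2 M (L != M), so D-series; mu = 6 gives D_6.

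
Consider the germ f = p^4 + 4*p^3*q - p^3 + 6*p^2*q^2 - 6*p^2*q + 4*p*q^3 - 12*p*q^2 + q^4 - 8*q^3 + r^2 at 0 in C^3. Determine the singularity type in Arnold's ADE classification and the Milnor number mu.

Type E_{6}, Milnor number mu = 6.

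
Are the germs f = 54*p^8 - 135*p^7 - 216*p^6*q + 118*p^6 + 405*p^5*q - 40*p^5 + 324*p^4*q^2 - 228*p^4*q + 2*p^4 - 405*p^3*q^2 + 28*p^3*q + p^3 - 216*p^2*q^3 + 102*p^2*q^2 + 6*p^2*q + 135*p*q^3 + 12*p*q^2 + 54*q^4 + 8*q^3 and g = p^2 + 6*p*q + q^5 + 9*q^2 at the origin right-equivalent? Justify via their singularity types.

No.

The Hessian of f at 0 has rank 0. Corank 2; j^3 = (p + 2*q)^3 is a perfect cube, so E-series; the 4-jet and mu = 7 give E_7. The Hessian of g at 0 has rank 1. Corank 1: A-series; mu = 4 gives A_4. f is E_7 but g is A_4, hence not right-equivalent.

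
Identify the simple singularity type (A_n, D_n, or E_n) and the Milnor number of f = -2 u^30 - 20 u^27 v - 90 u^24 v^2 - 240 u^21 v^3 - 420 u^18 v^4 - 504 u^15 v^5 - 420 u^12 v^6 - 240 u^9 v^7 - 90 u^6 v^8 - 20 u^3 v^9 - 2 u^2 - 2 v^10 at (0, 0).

The Hessian of f at 0 has rank 1. Corank 1: A-series; mu = 9 gives A_9.

Type A9, Milnor number mu = 9.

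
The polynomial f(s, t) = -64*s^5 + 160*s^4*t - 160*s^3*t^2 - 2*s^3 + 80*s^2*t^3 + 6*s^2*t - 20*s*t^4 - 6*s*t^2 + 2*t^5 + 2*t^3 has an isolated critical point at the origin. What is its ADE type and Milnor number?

The Hessian of f at 0 is [[0, 0], [0, 0]] with rank 0, so corank 2. A Groebner basis of the Jacobian ideal J(f) in C{s,t} is {t^5, s*t^3 - 7*t^4/8, s^2 - 2*s*t + t^2}; counting standard monomials gives mu = 8. Corank 2; j^3 = -2*(s - t)^3 is a perfect cube, so E-series; the 5-jet and mu = 8 give E_8.

Type E8, Milnor number mu = 8.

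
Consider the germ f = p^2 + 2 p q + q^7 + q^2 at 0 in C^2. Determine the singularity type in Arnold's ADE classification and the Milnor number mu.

The Hessian of f at 0 has rank 1. Corank 1: A-series; mu = 6 gives A_6.

Type A6, Milnor number mu = 6.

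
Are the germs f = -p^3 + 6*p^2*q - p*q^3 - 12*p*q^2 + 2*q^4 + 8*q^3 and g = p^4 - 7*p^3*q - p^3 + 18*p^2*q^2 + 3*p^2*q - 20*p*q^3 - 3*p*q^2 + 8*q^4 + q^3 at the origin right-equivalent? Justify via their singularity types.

The Hessian of f at 0 has rank 0. Corank 2; j^3 = -(p - 2*q)^3 is a perfect cube, so E-series; the 4-jet and mu = 7 give E_7. The Hessian of g at 0 has rank 0. Corank 2; j^3 = -(p - q)^3 is a perfect cube, so E-series; the 4-jet and mu = 7 give E_7. Both have type E_7, hence right-equivalent.

Yes.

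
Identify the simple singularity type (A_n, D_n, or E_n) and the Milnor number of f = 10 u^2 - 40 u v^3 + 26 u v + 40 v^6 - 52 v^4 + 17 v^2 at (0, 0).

The Hessian of f at 0 has rank 2. Corank 0: nondegenerate Morse point, so A_1.

Type A1, Milnor number mu = 1.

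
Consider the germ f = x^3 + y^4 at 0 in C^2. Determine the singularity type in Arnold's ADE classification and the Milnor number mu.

The Hessian of f at 0 is [[0, 0], [0, 0]] with rank 0, so corank 2. A Groebner basis of the Jacobian ideal J(f) in C{x,y} is {y^3, x^2}; counting standard monomials gives mu = 6. Corank 2; j^3 = x^3 is a perfect cube, so E-series; the 4-jet and mu = 6 give E_6.

Type E6, Milnor number mu = 6.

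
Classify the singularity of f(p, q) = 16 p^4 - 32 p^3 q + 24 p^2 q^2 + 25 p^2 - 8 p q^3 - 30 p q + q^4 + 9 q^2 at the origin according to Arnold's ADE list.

The Hessian of f at 0 has rank 1. Corank 1: A-series; mu = 3 gives A_3.

A_3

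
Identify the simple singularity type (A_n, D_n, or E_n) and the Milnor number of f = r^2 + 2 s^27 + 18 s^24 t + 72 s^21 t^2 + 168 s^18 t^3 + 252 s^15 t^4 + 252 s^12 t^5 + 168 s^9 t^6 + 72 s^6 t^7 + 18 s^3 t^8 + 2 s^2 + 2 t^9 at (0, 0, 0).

The Hessian of f at 0 is [[4, 0, 0], [0, 0, 0], [0, 0, 2]] with rank 2, so corank 1. A Groebner basis of the Jacobian ideal J(f) in C{s,t,r} is {t^8, s, r}; counting standard monomials gives mu = 8. Corank 1: A-series; mu = 8 gives A_8.

Type A_{8}, Milnor number mu = 8.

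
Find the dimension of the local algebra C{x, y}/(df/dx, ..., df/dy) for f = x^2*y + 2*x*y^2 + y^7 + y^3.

8

The Hessian of f at 0 is [[0, 0], [0, 0]] with rank 0, so corank 2. A Groebner basis of the Jacobian ideal J(f) in C{x,y} is {x^2/7 + y^6 - y^2/7, x^3 + y^3, x*y + y^2}; counting standard monomials gives mu = 8. Corank 2; j^3 = y*(x + y)^2 has shape L^2 M (L != M), so D-series; mu = 8 gives D_8.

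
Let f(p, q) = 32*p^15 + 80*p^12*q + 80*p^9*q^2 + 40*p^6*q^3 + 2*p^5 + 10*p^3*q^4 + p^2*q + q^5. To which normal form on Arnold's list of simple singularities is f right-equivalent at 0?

The Hessian of f at 0 is [[0, 0], [0, 0]] with rank 0, so corank 2. A Groebner basis of the Jacobian ideal J(f) in C{p,q} is {p^2/5 + q^4, p^3, p*q}; counting standard monomials gives mu = 6. Corank 2; j^3 = p^2*q has shape L^2 M (L != M), so D-series; mu = 6 gives D_6.

D_6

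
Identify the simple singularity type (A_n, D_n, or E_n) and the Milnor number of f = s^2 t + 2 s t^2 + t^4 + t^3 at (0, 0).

The Hessian of f at 0 is [[0, 0], [0, 0]] with rank 0, so corank 2. A Groebner basis of the Jacobian ideal J(f) in C{s,t} is {s^3 - s^2/4 + t^2/4, s^2/4 + t^3 - t^2/4, s*t + t^2}; counting standard monomials gives mu = 5. Corank 2; j^3 = t*(s + t)^2 has shape L^2 M (L != M), so D-series; mu = 5 gives D_5.

Type D5, Milnor number mu = 5.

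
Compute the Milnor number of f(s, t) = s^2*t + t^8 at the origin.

9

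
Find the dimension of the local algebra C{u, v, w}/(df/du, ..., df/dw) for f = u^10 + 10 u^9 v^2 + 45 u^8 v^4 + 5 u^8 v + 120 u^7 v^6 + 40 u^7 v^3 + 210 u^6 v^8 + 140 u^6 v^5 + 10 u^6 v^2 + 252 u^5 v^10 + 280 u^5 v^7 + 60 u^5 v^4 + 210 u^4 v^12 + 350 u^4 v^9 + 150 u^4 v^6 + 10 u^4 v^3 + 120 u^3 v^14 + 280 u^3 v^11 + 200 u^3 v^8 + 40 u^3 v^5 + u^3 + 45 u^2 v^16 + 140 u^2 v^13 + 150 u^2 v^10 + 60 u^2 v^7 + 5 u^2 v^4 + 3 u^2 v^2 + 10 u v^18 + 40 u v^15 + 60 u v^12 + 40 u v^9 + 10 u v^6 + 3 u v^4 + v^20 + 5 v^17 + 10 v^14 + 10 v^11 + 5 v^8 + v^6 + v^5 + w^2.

8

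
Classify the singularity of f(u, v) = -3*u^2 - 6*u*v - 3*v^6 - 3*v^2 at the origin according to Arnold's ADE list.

A_5

The Hessian of f at 0 has rank 1. Corank 1: A-series; mu = 5 gives A_5.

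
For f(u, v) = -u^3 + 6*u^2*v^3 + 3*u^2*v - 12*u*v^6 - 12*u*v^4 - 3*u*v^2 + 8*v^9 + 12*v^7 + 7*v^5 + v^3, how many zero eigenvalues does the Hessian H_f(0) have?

Hessian at 0 has rank 0.

2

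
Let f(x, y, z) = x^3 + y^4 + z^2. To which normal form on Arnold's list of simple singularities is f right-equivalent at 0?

E_6

The Hessian of f at 0 has rank 1. Corank 2; j^3 = x^3 is a perfect cube, so E-series; the 4-jet and mu = 6 give E_6.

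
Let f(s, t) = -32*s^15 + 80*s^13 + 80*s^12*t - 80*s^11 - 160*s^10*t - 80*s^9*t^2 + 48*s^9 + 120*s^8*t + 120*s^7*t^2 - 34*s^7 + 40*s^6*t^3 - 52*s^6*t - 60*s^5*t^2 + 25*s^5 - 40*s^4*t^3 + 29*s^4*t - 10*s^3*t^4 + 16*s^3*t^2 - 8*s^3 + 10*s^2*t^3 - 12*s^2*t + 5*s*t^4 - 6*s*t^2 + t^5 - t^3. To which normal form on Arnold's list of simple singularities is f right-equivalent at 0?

The Hessian of f at 0 is [[0, 0], [0, 0]] with rank 0, so corank 2. A Groebner basis of the Jacobian ideal J(f) in C{s,t} is {20*s^2 + s*t^3 + 20*s*t + 5*t^2, -32*s^2 - 32*s*t + t^4 - 8*t^2, s^3 - 3*s*t^2/4 - t^3/4, s^2*t + s*t^2 + t^3/4}; counting standard monomials gives mu = 8. Corank 2; j^3 = -(2*s + t)^3 is a perfect cube, so E-series; the 5-jet and mu = 8 give E_8.

E_{8}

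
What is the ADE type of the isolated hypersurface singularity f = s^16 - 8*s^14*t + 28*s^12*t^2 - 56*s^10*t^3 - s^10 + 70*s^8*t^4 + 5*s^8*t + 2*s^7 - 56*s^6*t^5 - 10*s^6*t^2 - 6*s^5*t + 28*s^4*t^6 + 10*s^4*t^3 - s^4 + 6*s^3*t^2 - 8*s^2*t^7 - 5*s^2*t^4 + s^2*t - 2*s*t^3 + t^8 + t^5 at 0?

D_9

The Hessian of f at 0 is [[0, 0], [0, 0]] with rank 0, so corank 2. A Groebner basis of the Jacobian ideal J(f) in C{s,t} is {s^2*t^2 + s*t/2 - t^3/2, -s^2*t + s*t^3, s^2/5 - 6*s*t^2/5 + t^4, s^3 + s*t/2 - t^3/2}; counting standard monomials gives mu = 9. Corank 2; j^3 = s^2*t has shape L^2 M (L != M), so D-series; mu = 9 gives D_9.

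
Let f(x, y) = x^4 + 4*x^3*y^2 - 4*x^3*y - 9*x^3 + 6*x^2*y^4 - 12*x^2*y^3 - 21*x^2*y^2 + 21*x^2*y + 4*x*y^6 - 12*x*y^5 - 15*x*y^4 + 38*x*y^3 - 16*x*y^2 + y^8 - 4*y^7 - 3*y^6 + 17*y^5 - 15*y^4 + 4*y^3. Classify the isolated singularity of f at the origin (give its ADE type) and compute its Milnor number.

The Hessian of f at 0 is [[0, 0], [0, 0]] with rank 0, so corank 2. A Groebner basis of the Jacobian ideal J(f) in C{x,y} is {x*y^2 + 54*x*y/85 - 36*y^2/85, 81*x*y/85 + y^3 - 54*y^2/85, x^2 - 344*x*y/255 + 116*y^2/255}; counting standard monomials gives mu = 5. Corank 2; j^3 = -(x - y)*(3*x - 2*y)^2 has shape L^2 M (L != M), so D-series; mu = 5 gives D_5.

Type D_5, Milnor number mu = 5.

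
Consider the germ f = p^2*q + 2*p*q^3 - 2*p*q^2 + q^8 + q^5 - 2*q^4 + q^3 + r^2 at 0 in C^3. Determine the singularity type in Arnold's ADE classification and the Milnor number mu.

Type D_9, Milnor number mu = 9.

The Hessian of f at 0 has rank 1. Corank 2; j^3 = q*(p - q)^2 has shape L^2 M (L != M), so D-series; mu = 9 gives D_9.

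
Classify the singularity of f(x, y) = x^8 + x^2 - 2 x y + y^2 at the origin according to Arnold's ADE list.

A_{7}

The Hessian of f at 0 has rank 1. Corank 1: A-series; mu = 7 gives A_7.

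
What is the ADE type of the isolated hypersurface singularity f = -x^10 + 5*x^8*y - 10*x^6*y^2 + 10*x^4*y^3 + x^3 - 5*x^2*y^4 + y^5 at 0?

E_8

The Hessian of f at 0 has rank 0. Corank 2; j^3 = x^3 is a perfect cube, so E-series; the 5-jet and mu = 8 give E_8.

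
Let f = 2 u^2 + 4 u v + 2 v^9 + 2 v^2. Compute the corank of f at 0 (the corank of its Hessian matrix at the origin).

1

The Hessian at 0 is [[4, 4], [4, 4]] of rank 1; hence corank 1.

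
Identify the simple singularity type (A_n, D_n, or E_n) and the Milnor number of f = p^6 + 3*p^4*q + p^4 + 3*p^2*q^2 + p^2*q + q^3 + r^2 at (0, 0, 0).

Type D4, Milnor number mu = 4.

The Hessian of f at 0 has rank 1. Corank 2; j^3 = q*(p^2 + q^2) splits into three distinct lines over C (the quadratic factor has nonzero discriminant), so D_4.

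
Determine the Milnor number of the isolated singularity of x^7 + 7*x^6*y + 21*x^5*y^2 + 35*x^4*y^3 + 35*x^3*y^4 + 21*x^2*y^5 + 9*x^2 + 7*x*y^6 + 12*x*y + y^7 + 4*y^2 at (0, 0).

6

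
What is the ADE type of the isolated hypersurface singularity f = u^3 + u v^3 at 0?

The Hessian of f at 0 has rank 0. Corank 2; j^3 = u^3 is a perfect cube, so E-series; the 4-jet and mu = 7 give E_7.

E_{7}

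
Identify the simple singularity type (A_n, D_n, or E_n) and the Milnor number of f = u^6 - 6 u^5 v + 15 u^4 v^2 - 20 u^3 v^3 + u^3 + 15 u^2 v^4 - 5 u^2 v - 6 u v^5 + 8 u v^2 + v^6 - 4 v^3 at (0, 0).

Type D7, Milnor number mu = 7.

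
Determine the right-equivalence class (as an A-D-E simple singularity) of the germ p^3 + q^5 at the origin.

The Hessian of f at 0 has rank 0. Corank 2; j^3 = p^3 is a perfect cube, so E-series; the 5-jet and mu = 8 give E_8.

E8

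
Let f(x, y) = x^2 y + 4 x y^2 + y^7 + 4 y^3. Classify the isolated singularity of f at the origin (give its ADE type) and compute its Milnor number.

Type D8, Milnor number mu = 8.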